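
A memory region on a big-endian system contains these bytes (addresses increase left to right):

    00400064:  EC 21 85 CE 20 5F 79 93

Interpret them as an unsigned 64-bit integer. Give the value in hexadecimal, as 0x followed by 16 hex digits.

0xEC2185CE205F7993

Big-endian: lowest address holds the most-significant byte.
The bytes are already most-significant first: 0xEC2185CE205F7993.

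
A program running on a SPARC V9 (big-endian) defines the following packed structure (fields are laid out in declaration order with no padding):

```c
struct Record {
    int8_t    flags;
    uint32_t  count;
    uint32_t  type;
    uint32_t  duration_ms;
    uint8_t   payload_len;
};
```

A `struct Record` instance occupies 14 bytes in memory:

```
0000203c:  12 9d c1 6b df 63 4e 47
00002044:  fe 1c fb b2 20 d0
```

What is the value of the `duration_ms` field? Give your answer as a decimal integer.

`duration_ms` follows `flags` (1 B), `count` (4 B), `type` (4 B), so it starts at offset 1 + 4 + 4 = 9 and occupies 4 bytes.
Bytes at offsets 9..12: 1C FB B2 20.
Big-endian stores the most-significant byte at the lowest address.
The bytes are already most-significant first: 0x1CFBB220.
0x1CFBB220 = 486257184.

486257184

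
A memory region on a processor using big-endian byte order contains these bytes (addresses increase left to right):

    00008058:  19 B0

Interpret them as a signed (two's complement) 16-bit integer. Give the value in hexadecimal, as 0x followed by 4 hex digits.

0x19B0

In big-endian order the high byte comes first in memory.
The bytes are already most-significant first: 0x19B0.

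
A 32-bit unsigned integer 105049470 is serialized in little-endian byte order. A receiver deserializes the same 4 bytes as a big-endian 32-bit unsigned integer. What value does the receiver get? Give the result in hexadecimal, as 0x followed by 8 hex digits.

105049470 in 32-bit hexadecimal is 0x0642ED7E.
Stored little-endian, the bytes at ascending addresses are 7E ED 42 06.
Read back as big-endian, the last byte is least significant, giving 0x7EED4206.

0x7EED4206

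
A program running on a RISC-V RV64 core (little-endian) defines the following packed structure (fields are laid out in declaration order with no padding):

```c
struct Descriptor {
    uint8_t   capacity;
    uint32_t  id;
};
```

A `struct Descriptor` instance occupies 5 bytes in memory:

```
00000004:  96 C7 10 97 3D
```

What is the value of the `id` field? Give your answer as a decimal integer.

1033310407

`id` follows `capacity` (1 byte), so it starts at byte offset 1 and occupies 4 bytes.
Bytes at offsets 1..4: C7 10 97 3D.
In little-endian order the low byte comes first in memory.
Reassemble most-significant byte first: 3D 97 10 C7 → 0x3D9710C7.
0x3D9710C7 = 1033310407.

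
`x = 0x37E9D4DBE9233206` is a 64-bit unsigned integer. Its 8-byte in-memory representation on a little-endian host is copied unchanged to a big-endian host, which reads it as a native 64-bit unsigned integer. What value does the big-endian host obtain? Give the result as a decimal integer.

Stored little-endian, the bytes at ascending addresses are 06 32 23 E9 DB D4 E9 37.
Read back as big-endian, the last byte is least significant, giving 0x063223E9DBD4E937.
0x063223E9DBD4E937 = 446458800385616183.

446458800385616183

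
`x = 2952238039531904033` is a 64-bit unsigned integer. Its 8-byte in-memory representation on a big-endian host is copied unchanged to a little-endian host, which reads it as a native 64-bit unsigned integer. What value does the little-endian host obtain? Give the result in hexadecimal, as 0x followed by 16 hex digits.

0x21DCB1F6DA74F828

2952238039531904033 in 64-bit hexadecimal is 0x28F874DAF6B1DC21.
Stored big-endian, the bytes at ascending addresses are 28 F8 74 DA F6 B1 DC 21.
Read back as little-endian, the first byte is least significant, giving 0x21DCB1F6DA74F828.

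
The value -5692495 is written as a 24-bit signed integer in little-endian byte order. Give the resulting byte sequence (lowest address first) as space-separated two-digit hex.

B1 23 A9

Two's complement of -5692495 in 24 bits: 5692495 = 0x56DC4F; invert → 0xA923B0; add 1 → 0xA923B1.
Split into bytes (most-significant first): A9 23 B1.
Little-endian: lowest address holds the least-significant byte.
So at ascending addresses the bytes are B1 23 A9.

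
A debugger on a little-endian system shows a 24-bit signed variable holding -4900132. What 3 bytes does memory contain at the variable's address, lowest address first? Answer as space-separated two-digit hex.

DC 3A B5

Two's complement of -4900132 in 24 bits: 4900132 = 0x4AC524; invert → 0xB53ADB; add 1 → 0xB53ADC.
Split into bytes (most-significant first): B5 3A DC.
In little-endian order the low byte comes first in memory.
So at ascending addresses the bytes are DC 3A B5.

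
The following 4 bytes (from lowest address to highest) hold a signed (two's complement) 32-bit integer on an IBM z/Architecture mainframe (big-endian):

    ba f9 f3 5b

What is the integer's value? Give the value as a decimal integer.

-1158024357

Big-endian: lowest address holds the most-significant byte.
The bytes are already most-significant first: 0xBAF9F35B.
Top bit is set, so as a signed 32-bit value this is 0xBAF9F35B − 2^32 = -1158024357.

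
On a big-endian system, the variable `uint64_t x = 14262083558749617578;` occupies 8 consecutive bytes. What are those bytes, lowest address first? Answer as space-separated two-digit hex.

C5 ED 19 6E D4 35 BD AA

14262083558749617578 in hexadecimal, padded to 64 bits, is 0xC5ED196ED435BDAA.
Split into bytes (most-significant first): C5 ED 19 6E D4 35 BD AA.
Big-endian: lowest address holds the most-significant byte.
So the memory order matches the most-significant-first order: C5 ED 19 6E D4 35 BD AA.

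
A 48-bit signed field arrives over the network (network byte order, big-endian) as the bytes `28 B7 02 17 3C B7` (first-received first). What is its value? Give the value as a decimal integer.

44766479203511

In big-endian order the high byte comes first in memory.
The bytes are already most-significant first: 0x28B702173CB7.
0x28B702173CB7 = 44766479203511.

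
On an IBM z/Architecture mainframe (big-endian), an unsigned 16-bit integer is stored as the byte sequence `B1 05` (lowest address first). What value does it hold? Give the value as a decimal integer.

Big-endian: lowest address holds the most-significant byte.
The bytes are already most-significant first: 0xB105.
0xB105 = 45317.

45317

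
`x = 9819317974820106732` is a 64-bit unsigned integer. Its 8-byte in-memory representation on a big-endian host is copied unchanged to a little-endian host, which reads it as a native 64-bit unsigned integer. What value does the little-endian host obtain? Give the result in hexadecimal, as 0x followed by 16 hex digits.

9819317974820106732 in 64-bit hexadecimal is 0x884539AC51C2B1EC.
Stored big-endian, the bytes at ascending addresses are 88 45 39 AC 51 C2 B1 EC.
Read back as little-endian, the first byte is least significant, giving 0xECB1C251AC394588.

0xECB1C251AC394588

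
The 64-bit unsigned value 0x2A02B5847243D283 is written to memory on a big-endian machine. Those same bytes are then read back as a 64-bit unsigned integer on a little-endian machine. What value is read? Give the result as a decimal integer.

9498728723209585194

Stored big-endian, the bytes at ascending addresses are 2A 02 B5 84 72 43 D2 83.
Read back as little-endian, the first byte is least significant, giving 0x83D2437284B5022A.
0x83D2437284B5022A = 9498728723209585194.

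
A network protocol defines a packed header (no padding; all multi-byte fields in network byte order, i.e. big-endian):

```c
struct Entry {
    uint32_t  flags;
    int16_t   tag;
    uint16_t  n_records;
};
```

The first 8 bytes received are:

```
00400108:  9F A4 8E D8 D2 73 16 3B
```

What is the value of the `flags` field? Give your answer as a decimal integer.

`flags` is the first field, at byte offset 0, occupying 4 bytes.
Bytes at offsets 0..3: 9F A4 8E D8.
In big-endian order the high byte comes first in memory.
The bytes are already most-significant first: 0x9FA48ED8.
0x9FA48ED8 = 2678361816.

2678361816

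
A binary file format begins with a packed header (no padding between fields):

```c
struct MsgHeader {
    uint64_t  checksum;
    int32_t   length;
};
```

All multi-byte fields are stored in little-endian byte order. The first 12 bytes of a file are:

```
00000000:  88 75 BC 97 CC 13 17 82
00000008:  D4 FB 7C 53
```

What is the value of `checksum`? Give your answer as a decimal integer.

`checksum` is the first field, at byte offset 0, occupying 8 bytes.
Bytes at offsets 0..7: 88 75 BC 97 CC 13 17 82.
Little-endian: lowest address holds the least-significant byte.
Reassemble most-significant byte first: 82 17 13 CC 97 BC 75 88 → 0x821713CC97BC7588.
0x821713CC97BC7588 = 9373982918834943368.

9373982918834943368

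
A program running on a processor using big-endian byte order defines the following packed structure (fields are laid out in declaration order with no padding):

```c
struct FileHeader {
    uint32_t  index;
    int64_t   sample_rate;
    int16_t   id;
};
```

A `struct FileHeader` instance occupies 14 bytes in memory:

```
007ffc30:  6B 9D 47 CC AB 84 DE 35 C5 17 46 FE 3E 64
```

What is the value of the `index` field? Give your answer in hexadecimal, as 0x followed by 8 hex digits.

`index` is the first field, at byte offset 0, occupying 4 bytes.
Bytes at offsets 0..3: 6B 9D 47 CC.
In big-endian order the high byte comes first in memory.
The bytes are already most-significant first: 0x6B9D47CC.

0x6B9D47CC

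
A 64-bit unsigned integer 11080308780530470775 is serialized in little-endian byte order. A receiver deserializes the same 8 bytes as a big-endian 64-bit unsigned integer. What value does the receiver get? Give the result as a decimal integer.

8579121174870148505

11080308780530470775 in 64-bit hexadecimal is 0x99C52A2141290F77.
Stored little-endian, the bytes at ascending addresses are 77 0F 29 41 21 2A C5 99.
Read back as big-endian, the last byte is least significant, giving 0x770F2941212AC599.
0x770F2941212AC599 = 8579121174870148505.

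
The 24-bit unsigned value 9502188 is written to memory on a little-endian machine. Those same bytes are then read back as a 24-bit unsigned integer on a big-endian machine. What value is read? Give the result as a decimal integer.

9502188 in 24-bit hexadecimal is 0x90FDEC.
Stored little-endian, the bytes at ascending addresses are EC FD 90.
Read back as big-endian, the last byte is least significant, giving 0xECFD90.
0xECFD90 = 15531408.

15531408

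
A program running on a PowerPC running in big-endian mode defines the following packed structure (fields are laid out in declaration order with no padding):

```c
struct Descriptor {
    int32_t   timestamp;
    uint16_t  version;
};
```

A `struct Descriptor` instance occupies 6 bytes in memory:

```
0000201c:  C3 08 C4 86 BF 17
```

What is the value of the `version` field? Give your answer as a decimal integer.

`version` follows `timestamp` (4 bytes), so it starts at byte offset 4 and occupies 2 bytes.
Bytes at offsets 4..5: BF 17.
Big-endian: lowest address holds the most-significant byte.
The bytes are already most-significant first: 0xBF17.
0xBF17 = 48919.

48919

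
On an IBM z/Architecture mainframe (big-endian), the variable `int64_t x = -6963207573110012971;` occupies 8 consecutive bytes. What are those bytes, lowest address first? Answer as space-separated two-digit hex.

Two's complement of -6963207573110012971 in 64 bits: 6963207573110012971 = 0x60A2486524883C2B; invert → 0x9F5DB79ADB77C3D4; add 1 → 0x9F5DB79ADB77C3D5.
Split into bytes (most-significant first): 9F 5D B7 9A DB 77 C3 D5.
In big-endian order the high byte comes first in memory.
So the memory order matches the most-significant-first order: 9F 5D B7 9A DB 77 C3 D5.

9F 5D B7 9A DB 77 C3 D5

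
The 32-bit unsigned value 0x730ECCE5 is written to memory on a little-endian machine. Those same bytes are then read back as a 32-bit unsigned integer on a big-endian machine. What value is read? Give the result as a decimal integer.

3855355507

Stored little-endian, the bytes at ascending addresses are E5 CC 0E 73.
Read back as big-endian, the last byte is least significant, giving 0xE5CC0E73.
0xE5CC0E73 = 3855355507.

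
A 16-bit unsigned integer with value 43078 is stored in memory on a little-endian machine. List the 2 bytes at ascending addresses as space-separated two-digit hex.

46 A8

43078 in hexadecimal, padded to 16 bits, is 0xA846.
Split into bytes (most-significant first): A8 46.
Little-endian: lowest address holds the least-significant byte.
So at ascending addresses the bytes are 46 A8.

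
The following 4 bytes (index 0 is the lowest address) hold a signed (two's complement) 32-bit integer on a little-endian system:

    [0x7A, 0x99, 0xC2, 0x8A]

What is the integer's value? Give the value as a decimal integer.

-1966958214

In little-endian order the low byte comes first in memory.
Reassemble most-significant byte first: 8A C2 99 7A → 0x8AC2997A.
Top bit is set, so as a signed 32-bit value this is 0x8AC2997A − 2^32 = -1966958214.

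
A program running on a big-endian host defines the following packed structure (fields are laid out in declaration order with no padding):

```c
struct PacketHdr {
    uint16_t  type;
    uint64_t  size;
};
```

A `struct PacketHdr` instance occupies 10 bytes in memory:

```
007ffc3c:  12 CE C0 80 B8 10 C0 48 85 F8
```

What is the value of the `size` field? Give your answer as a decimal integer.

`size` follows `type` (2 bytes), so it starts at byte offset 2 and occupies 8 bytes.
Bytes at offsets 2..9: C0 80 B8 10 C0 48 85 F8.
In big-endian order the high byte comes first in memory.
The bytes are already most-significant first: 0xC080B810C04885F8.
0xC080B810C04885F8 = 13871289234386093560.

13871289234386093560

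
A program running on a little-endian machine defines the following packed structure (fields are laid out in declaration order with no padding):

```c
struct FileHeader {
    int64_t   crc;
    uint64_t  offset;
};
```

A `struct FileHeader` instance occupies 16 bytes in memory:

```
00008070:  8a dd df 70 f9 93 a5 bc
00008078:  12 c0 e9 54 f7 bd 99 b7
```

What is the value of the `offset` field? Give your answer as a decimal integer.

13229814250356719634

`offset` follows `crc` (8 bytes), so it starts at byte offset 8 and occupies 8 bytes.
Bytes at offsets 8..15: 12 C0 E9 54 F7 BD 99 B7.
In little-endian order the low byte comes first in memory.
Reassemble most-significant byte first: B7 99 BD F7 54 E9 C0 12 → 0xB799BDF754E9C012.
0xB799BDF754E9C012 = 13229814250356719634.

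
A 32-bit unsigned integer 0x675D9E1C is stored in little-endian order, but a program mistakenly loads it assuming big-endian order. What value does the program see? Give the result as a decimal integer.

Stored little-endian, the bytes at ascending addresses are 1C 9E 5D 67.
Read back as big-endian, the last byte is least significant, giving 0x1C9E5D67.
0x1C9E5D67 = 480140647.

480140647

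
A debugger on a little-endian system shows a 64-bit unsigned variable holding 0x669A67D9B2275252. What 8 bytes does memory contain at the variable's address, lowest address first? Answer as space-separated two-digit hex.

52 52 27 B2 D9 67 9A 66

Split into bytes (most-significant first): 66 9A 67 D9 B2 27 52 52.
Little-endian stores the least-significant byte at the lowest address.
So at ascending addresses the bytes are 52 52 27 B2 D9 67 9A 66.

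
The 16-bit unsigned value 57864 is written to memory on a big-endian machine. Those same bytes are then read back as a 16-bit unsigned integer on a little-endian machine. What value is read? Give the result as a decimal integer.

57864 in 16-bit hexadecimal is 0xE208.
Stored big-endian, the bytes at ascending addresses are E2 08.
Read back as little-endian, the first byte is least significant, giving 0x08E2.
0x08E2 = 2274.

2274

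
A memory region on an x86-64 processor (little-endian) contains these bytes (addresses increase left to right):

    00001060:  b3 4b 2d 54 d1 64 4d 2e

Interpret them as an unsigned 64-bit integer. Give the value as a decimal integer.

Little-endian: lowest address holds the least-significant byte.
Reassemble most-significant byte first: 2E 4D 64 D1 54 2D 4B B3 → 0x2E4D64D1542D4BB3.
0x2E4D64D1542D4BB3 = 3336433749174602675.

3336433749174602675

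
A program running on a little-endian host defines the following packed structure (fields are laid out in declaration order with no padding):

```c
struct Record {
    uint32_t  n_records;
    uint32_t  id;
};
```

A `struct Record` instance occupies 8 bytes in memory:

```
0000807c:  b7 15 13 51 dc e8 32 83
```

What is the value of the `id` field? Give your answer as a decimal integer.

2201151708

`id` follows `n_records` (4 bytes), so it starts at byte offset 4 and occupies 4 bytes.
Bytes at offsets 4..7: DC E8 32 83.
Little-endian stores the least-significant byte at the lowest address.
Reassemble most-significant byte first: 83 32 E8 DC → 0x8332E8DC.
0x8332E8DC = 2201151708.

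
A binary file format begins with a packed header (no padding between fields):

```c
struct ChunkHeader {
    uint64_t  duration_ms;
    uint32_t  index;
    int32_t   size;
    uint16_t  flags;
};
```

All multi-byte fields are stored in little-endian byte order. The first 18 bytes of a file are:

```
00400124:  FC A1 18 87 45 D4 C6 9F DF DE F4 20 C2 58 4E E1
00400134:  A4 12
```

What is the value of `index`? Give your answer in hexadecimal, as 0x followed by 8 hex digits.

`index` follows `duration_ms` (8 bytes), so it starts at byte offset 8 and occupies 4 bytes.
Bytes at offsets 8..11: DF DE F4 20.
In little-endian order the low byte comes first in memory.
Reassemble most-significant byte first: 20 F4 DE DF → 0x20F4DEDF.

0x20F4DEDF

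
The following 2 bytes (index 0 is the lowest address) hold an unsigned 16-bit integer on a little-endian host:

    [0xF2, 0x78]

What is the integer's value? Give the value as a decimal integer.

30962

Little-endian: lowest address holds the least-significant byte.
Reassemble most-significant byte first: 78 F2 → 0x78F2.
0x78F2 = 30962.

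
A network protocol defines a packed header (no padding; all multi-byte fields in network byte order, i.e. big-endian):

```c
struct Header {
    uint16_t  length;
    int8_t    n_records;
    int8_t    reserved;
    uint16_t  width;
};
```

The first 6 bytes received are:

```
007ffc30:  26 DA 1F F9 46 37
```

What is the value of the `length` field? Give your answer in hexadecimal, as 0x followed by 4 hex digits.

`length` is the first field, at byte offset 0, occupying 2 bytes.
Bytes at offsets 0..1: 26 DA.
In big-endian order the high byte comes first in memory.
The bytes are already most-significant first: 0x26DA.

0x26DA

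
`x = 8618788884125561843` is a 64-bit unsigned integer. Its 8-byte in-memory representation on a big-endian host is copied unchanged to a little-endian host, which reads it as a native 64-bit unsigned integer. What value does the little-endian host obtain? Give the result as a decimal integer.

8618788884125561843 in 64-bit hexadecimal is 0x779C16D36863B3F3.
Stored big-endian, the bytes at ascending addresses are 77 9C 16 D3 68 63 B3 F3.
Read back as little-endian, the first byte is least significant, giving 0xF3B36368D3169C77.
0xF3B36368D3169C77 = 17560488673916918903.

17560488673916918903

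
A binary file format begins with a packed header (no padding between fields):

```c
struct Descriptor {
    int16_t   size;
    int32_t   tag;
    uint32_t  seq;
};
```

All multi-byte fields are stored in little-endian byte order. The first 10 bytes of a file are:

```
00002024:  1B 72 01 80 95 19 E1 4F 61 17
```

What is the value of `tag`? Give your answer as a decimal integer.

429228033

`tag` follows `size` (2 bytes), so it starts at byte offset 2 and occupies 4 bytes.
Bytes at offsets 2..5: 01 80 95 19.
Little-endian: lowest address holds the least-significant byte.
Reassemble most-significant byte first: 19 95 80 01 → 0x19958001.
0x19958001 = 429228033.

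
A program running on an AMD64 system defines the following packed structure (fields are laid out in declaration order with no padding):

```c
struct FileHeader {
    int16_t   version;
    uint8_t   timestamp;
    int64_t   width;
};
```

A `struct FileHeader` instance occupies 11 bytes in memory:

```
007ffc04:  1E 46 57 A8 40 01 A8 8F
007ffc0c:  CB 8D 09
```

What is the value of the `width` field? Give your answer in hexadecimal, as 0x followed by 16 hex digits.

`width` follows `version` (2 B), `timestamp` (1 B), so it starts at offset 2 + 1 = 3 and occupies 8 bytes.
Bytes at offsets 3..10: A8 40 01 A8 8F CB 8D 09.
Little-endian stores the least-significant byte at the lowest address.
Reassemble most-significant byte first: 09 8D CB 8F A8 01 40 A8 → 0x098DCB8FA80140A8.

0x098DCB8FA80140A8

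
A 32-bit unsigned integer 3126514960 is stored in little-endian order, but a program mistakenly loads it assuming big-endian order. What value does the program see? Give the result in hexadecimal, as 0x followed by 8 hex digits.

3126514960 in 32-bit hexadecimal is 0xBA5AD510.
Stored little-endian, the bytes at ascending addresses are 10 D5 5A BA.
Read back as big-endian, the last byte is least significant, giving 0x10D55ABA.

0x10D55ABA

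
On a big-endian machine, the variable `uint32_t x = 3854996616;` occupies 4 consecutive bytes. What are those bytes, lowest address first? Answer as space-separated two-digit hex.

3854996616 in hexadecimal, padded to 32 bits, is 0xE5C69488.
Split into bytes (most-significant first): E5 C6 94 88.
In big-endian order the high byte comes first in memory.
So the memory order matches the most-significant-first order: E5 C6 94 88.

E5 C6 94 88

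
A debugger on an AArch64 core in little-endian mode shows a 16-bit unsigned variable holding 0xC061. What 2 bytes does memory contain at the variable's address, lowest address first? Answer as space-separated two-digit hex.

61 C0

Split into bytes (most-significant first): C0 61.
Little-endian stores the least-significant byte at the lowest address.
So at ascending addresses the bytes are 61 C0.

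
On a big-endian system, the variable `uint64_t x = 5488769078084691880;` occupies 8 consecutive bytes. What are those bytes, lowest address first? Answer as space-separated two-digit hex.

5488769078084691880 in hexadecimal, padded to 64 bits, is 0x4C2C06655162E7A8.
Split into bytes (most-significant first): 4C 2C 06 65 51 62 E7 A8.
In big-endian order the high byte comes first in memory.
So the memory order matches the most-significant-first order: 4C 2C 06 65 51 62 E7 A8.

4C 2C 06 65 51 62 E7 A8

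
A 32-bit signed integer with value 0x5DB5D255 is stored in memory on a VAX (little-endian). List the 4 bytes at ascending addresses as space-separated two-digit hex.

55 D2 B5 5D

Split into bytes (most-significant first): 5D B5 D2 55.
Little-endian stores the least-significant byte at the lowest address.
So at ascending addresses the bytes are 55 D2 B5 5D.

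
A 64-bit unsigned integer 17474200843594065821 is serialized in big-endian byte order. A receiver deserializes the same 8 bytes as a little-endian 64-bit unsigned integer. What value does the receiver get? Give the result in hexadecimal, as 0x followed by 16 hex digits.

0x9D6741C015D580F2

17474200843594065821 in 64-bit hexadecimal is 0xF280D515C041679D.
Stored big-endian, the bytes at ascending addresses are F2 80 D5 15 C0 41 67 9D.
Read back as little-endian, the first byte is least significant, giving 0x9D6741C015D580F2.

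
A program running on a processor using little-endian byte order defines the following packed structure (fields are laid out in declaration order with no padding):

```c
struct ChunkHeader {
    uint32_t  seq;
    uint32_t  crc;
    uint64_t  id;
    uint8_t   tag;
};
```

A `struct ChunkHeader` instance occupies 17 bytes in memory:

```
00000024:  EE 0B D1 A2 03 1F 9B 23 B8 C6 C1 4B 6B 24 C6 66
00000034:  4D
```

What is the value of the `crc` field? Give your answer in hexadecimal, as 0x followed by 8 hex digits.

0x239B1F03

`crc` follows `seq` (4 bytes), so it starts at byte offset 4 and occupies 4 bytes.
Bytes at offsets 4..7: 03 1F 9B 23.
In little-endian order the low byte comes first in memory.
Reassemble most-significant byte first: 23 9B 1F 03 → 0x239B1F03.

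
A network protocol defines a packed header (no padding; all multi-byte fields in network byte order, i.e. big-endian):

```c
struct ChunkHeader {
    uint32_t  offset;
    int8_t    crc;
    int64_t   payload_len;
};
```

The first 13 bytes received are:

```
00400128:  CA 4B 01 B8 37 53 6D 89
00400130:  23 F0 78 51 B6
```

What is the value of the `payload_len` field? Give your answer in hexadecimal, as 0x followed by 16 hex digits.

0x536D8923F07851B6

`payload_len` follows `offset` (4 B), `crc` (1 B), so it starts at offset 4 + 1 = 5 and occupies 8 bytes.
Bytes at offsets 5..12: 53 6D 89 23 F0 78 51 B6.
In big-endian order the high byte comes first in memory.
The bytes are already most-significant first: 0x536D8923F07851B6.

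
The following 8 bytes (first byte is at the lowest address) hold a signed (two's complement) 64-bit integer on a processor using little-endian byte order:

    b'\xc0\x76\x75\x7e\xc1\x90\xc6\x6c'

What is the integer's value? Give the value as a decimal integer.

Little-endian stores the least-significant byte at the lowest address.
Reassemble most-significant byte first: 6C C6 90 C1 7E 75 76 C0 → 0x6CC690C17E7576C0.
0x6CC690C17E7576C0 = 7838111362209642176.

7838111362209642176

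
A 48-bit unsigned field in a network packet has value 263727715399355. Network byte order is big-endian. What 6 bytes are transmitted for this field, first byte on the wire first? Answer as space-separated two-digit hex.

EF DB E4 CB 36 BB

263727715399355 in hexadecimal, padded to 48 bits, is 0xEFDBE4CB36BB.
Split into bytes (most-significant first): EF DB E4 CB 36 BB.
Big-endian stores the most-significant byte at the lowest address.
So the memory order matches the most-significant-first order: EF DB E4 CB 36 BB.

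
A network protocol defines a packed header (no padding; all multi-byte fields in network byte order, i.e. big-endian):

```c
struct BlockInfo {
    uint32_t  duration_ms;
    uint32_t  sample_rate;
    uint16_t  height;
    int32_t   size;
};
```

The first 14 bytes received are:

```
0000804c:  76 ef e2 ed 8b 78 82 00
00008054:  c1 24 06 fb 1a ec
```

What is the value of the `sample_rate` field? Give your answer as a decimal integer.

2339930624

`sample_rate` follows `duration_ms` (4 bytes), so it starts at byte offset 4 and occupies 4 bytes.
Bytes at offsets 4..7: 8B 78 82 00.
Big-endian stores the most-significant byte at the lowest address.
The bytes are already most-significant first: 0x8B788200.
0x8B788200 = 2339930624.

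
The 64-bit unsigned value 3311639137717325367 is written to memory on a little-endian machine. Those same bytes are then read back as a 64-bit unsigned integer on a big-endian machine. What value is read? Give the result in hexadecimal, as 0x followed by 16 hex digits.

3311639137717325367 in 64-bit hexadecimal is 0x2DF54E3FFBEC0E37.
Stored little-endian, the bytes at ascending addresses are 37 0E EC FB 3F 4E F5 2D.
Read back as big-endian, the last byte is least significant, giving 0x370EECFB3F4EF52D.

0x370EECFB3F4EF52D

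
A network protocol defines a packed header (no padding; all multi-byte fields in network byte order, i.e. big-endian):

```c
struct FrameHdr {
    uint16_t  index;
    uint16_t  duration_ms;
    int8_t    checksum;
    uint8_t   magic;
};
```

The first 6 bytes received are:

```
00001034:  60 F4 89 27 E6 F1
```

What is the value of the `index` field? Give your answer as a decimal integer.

`index` is the first field, at byte offset 0, occupying 2 bytes.
Bytes at offsets 0..1: 60 F4.
Big-endian: lowest address holds the most-significant byte.
The bytes are already most-significant first: 0x60F4.
0x60F4 = 24820.

24820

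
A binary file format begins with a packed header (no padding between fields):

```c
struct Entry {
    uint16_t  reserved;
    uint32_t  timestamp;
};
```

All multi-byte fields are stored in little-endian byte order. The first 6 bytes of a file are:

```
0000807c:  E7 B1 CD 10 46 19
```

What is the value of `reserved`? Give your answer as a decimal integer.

`reserved` is the first field, at byte offset 0, occupying 2 bytes.
Bytes at offsets 0..1: E7 B1.
Little-endian stores the least-significant byte at the lowest address.
Reassemble most-significant byte first: B1 E7 → 0xB1E7.
0xB1E7 = 45543.

45543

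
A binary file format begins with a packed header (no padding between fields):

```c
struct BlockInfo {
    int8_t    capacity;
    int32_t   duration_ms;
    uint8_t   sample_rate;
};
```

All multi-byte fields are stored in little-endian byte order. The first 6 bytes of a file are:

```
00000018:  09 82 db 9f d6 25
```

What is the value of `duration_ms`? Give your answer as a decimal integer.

`duration_ms` follows `capacity` (1 byte), so it starts at byte offset 1 and occupies 4 bytes.
Bytes at offsets 1..4: 82 DB 9F D6.
Little-endian: lowest address holds the least-significant byte.
Reassemble most-significant byte first: D6 9F DB 82 → 0xD69FDB82.
Top bit is set, so as a signed 32-bit value this is 0xD69FDB82 − 2^32 = -694166654.

-694166654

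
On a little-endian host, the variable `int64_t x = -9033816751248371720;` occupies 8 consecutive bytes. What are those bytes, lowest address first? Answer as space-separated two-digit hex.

F8 0F DE 27 87 6F A1 82

Two's complement of -9033816751248371720 in 64 bits: 9033816751248371720 = 0x7D5E9078D821F008; invert → 0x82A16F8727DE0FF7; add 1 → 0x82A16F8727DE0FF8.
Split into bytes (most-significant first): 82 A1 6F 87 27 DE 0F F8.
Little-endian stores the least-significant byte at the lowest address.
So at ascending addresses the bytes are F8 0F DE 27 87 6F A1 82.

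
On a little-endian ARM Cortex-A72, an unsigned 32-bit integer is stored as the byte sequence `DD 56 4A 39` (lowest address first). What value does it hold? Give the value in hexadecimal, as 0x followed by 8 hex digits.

In little-endian order the low byte comes first in memory.
Reassemble most-significant byte first: 39 4A 56 DD → 0x394A56DD.

0x394A56DD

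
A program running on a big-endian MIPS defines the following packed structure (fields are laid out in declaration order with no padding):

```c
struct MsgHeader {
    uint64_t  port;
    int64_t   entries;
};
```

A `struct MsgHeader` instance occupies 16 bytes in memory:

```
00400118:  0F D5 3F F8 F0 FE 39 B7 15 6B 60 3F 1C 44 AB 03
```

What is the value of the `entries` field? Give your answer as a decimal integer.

`entries` follows `port` (8 bytes), so it starts at byte offset 8 and occupies 8 bytes.
Bytes at offsets 8..15: 15 6B 60 3F 1C 44 AB 03.
In big-endian order the high byte comes first in memory.
The bytes are already most-significant first: 0x156B603F1C44AB03.
0x156B603F1C44AB03 = 1543433121477995267.

1543433121477995267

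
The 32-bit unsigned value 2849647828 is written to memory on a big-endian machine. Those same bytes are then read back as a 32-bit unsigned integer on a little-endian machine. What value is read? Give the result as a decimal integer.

3559709353

2849647828 in 32-bit hexadecimal is 0xA9DA2CD4.
Stored big-endian, the bytes at ascending addresses are A9 DA 2C D4.
Read back as little-endian, the first byte is least significant, giving 0xD42CDAA9.
0xD42CDAA9 = 3559709353.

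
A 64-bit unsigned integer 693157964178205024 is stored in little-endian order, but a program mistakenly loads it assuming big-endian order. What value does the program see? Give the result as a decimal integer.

6929091442503032329

693157964178205024 in 64-bit hexadecimal is 0x099E977EF4132960.
Stored little-endian, the bytes at ascending addresses are 60 29 13 F4 7E 97 9E 09.
Read back as big-endian, the last byte is least significant, giving 0x602913F47E979E09.
0x602913F47E979E09 = 6929091442503032329.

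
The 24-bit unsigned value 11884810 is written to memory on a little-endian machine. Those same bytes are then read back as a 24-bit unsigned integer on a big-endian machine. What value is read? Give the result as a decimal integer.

678325

11884810 in 24-bit hexadecimal is 0xB5590A.
Stored little-endian, the bytes at ascending addresses are 0A 59 B5.
Read back as big-endian, the last byte is least significant, giving 0x0A59B5.
0x0A59B5 = 678325.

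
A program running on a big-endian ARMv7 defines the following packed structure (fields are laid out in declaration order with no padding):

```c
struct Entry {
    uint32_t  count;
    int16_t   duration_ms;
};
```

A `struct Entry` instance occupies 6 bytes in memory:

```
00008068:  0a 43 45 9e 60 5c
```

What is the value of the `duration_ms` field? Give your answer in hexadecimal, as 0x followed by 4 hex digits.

0x605C

`duration_ms` follows `count` (4 bytes), so it starts at byte offset 4 and occupies 2 bytes.
Bytes at offsets 4..5: 60 5C.
Big-endian stores the most-significant byte at the lowest address.
The bytes are already most-significant first: 0x605C.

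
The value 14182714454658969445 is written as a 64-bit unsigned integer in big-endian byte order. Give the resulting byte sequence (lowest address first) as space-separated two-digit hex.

C4 D3 1F A7 3C BE EF 65

14182714454658969445 in hexadecimal, padded to 64 bits, is 0xC4D31FA73CBEEF65.
Split into bytes (most-significant first): C4 D3 1F A7 3C BE EF 65.
In big-endian order the high byte comes first in memory.
So the memory order matches the most-significant-first order: C4 D3 1F A7 3C BE EF 65.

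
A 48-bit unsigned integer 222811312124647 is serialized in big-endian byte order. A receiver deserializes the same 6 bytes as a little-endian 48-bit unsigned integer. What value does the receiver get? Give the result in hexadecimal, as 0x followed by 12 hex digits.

0xE7721C4DA5CA

222811312124647 in 48-bit hexadecimal is 0xCAA54D1C72E7.
Stored big-endian, the bytes at ascending addresses are CA A5 4D 1C 72 E7.
Read back as little-endian, the first byte is least significant, giving 0xE7721C4DA5CA.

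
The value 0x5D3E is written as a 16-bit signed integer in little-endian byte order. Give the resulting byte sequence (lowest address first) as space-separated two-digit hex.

3E 5D

Split into bytes (most-significant first): 5D 3E.
Little-endian stores the least-significant byte at the lowest address.
So at ascending addresses the bytes are 3E 5D.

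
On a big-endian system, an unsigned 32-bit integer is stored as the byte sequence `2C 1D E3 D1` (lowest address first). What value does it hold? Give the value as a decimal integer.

Big-endian: lowest address holds the most-significant byte.
The bytes are already most-significant first: 0x2C1DE3D1.
0x2C1DE3D1 = 740156369.

740156369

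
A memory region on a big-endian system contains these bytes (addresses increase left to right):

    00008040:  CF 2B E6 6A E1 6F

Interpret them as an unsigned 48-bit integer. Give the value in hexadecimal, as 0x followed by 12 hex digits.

Big-endian stores the most-significant byte at the lowest address.
The bytes are already most-significant first: 0xCF2BE66AE16F.

0xCF2BE66AE16F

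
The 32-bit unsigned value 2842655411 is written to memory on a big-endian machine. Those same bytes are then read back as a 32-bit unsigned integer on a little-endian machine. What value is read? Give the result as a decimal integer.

2842655411 in 32-bit hexadecimal is 0xA96F7AB3.
Stored big-endian, the bytes at ascending addresses are A9 6F 7A B3.
Read back as little-endian, the first byte is least significant, giving 0xB37A6FA9.
0xB37A6FA9 = 3011145641.

3011145641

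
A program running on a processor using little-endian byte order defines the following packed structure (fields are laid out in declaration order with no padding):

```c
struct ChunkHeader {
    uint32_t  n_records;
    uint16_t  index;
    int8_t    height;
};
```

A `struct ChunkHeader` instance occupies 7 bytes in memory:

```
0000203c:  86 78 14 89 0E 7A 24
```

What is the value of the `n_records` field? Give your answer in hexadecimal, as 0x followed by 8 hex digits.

`n_records` is the first field, at byte offset 0, occupying 4 bytes.
Bytes at offsets 0..3: 86 78 14 89.
Little-endian stores the least-significant byte at the lowest address.
Reassemble most-significant byte first: 89 14 78 86 → 0x89147886.

0x89147886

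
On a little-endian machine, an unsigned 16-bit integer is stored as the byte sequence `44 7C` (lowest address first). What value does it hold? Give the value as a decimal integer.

31812

In little-endian order the low byte comes first in memory.
Reassemble most-significant byte first: 7C 44 → 0x7C44.
0x7C44 = 31812.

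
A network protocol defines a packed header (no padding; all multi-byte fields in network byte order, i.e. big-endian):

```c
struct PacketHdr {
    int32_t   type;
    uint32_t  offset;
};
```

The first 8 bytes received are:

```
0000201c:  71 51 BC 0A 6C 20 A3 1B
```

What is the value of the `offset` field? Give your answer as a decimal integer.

`offset` follows `type` (4 bytes), so it starts at byte offset 4 and occupies 4 bytes.
Bytes at offsets 4..7: 6C 20 A3 1B.
Big-endian stores the most-significant byte at the lowest address.
The bytes are already most-significant first: 0x6C20A31B.
0x6C20A31B = 1814078235.

1814078235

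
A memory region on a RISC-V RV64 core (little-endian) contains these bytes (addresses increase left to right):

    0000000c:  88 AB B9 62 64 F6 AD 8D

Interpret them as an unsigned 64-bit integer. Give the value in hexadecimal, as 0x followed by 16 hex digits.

0x8DADF66462B9AB88

Little-endian stores the least-significant byte at the lowest address.
Reassemble most-significant byte first: 8D AD F6 64 62 B9 AB 88 → 0x8DADF66462B9AB88.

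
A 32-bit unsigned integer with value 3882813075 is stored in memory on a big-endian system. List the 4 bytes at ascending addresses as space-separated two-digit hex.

E7 6F 06 93

3882813075 in hexadecimal, padded to 32 bits, is 0xE76F0693.
Split into bytes (most-significant first): E7 6F 06 93.
Big-endian: lowest address holds the most-significant byte.
So the memory order matches the most-significant-first order: E7 6F 06 93.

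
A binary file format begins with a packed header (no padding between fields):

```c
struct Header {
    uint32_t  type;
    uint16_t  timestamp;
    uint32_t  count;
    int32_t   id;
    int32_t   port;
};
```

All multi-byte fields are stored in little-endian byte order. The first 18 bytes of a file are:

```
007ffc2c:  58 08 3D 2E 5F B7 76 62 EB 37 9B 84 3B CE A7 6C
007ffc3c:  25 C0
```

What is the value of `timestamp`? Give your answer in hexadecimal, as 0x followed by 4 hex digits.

`timestamp` follows `type` (4 bytes), so it starts at byte offset 4 and occupies 2 bytes.
Bytes at offsets 4..5: 5F B7.
Little-endian stores the least-significant byte at the lowest address.
Reassemble most-significant byte first: B7 5F → 0xB75F.

0xB75F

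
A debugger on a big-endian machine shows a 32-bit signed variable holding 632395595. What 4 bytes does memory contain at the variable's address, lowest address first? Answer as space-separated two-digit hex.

632395595 in hexadecimal, padded to 32 bits, is 0x25B1974B.
Split into bytes (most-significant first): 25 B1 97 4B.
In big-endian order the high byte comes first in memory.
So the memory order matches the most-significant-first order: 25 B1 97 4B.

25 B1 97 4B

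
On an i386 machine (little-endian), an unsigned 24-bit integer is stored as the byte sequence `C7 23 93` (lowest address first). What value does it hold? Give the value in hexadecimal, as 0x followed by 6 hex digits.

Little-endian: lowest address holds the least-significant byte.
Reassemble most-significant byte first: 93 23 C7 → 0x9323C7.

0x9323C7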